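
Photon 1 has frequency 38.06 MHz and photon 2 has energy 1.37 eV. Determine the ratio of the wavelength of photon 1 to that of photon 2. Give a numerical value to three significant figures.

λ_1 = 7.877 m (from frequency = 38.06 MHz, via λ = c/f).
λ_2 = 9.050 × 10^-7 m (from energy = 1.37 eV, via λ = hc/E).
Ratio = 7.877 / 9.050 × 10^-7 = 8.70 × 10^6.

8.70 × 10^6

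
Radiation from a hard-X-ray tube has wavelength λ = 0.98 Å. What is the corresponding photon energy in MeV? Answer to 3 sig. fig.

First convert: λ = 0.98 Å = 9.8e-11 m.
For a photon E = hc/λ, so E = 2.027e-15 J.
Converting to MeV: E = 0.01265 MeV ≈ 0.0127 MeV.

0.0127 MeV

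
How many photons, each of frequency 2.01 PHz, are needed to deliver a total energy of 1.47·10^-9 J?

1.10·10^9 photons

Per-photon energy: E = 1.332·10^-18 J (from frequency = 2.01 PHz).
N = E_total / E_photon = 1.47·10^-9 J / 1.332·10^-18 J = 1.10·10^9.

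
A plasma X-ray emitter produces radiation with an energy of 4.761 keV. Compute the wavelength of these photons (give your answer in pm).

Use h = 6.62607015 × 10^-34 J·s, c = 2.99792458 × 10^8 m/s, 1 eV = 1.602176634 × 10^-19 J.
In SI units: E = 4.761 keV = 7.6280 × 10^-16 J.
Since λ = hc/E for a photon, λ = 2.604 × 10^-10 m.
Converting to pm: λ = 260.4 pm ≈ 260 pm.

260 pm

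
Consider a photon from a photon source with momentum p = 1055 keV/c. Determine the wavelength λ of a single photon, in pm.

Use h = 6.62607015·10^-34 J·s, c = 2.99792458·10^8 m/s, 1 eV = 1.602176634·10^-19 J.
Convert to SI: p = 1055 keV/c = 5.6382·10^-22 kg·m/s.
The photon relation is λ = h/p, giving λ = 1.175·10^-12 m.
Converting to pm: λ = 1.175 pm ≈ 1.18 pm.

1.18 pm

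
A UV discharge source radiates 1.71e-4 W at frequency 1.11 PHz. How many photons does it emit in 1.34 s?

Total energy: E_total = P·t = 1.71e-4 × 1.34 = 2.291e-4 J.
Per-photon energy: E = 7.355e-19 J.
N = E_total / E_photon = 3.12e14.

3.12e14 photons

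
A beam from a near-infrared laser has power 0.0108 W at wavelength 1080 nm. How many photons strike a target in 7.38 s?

4.33 × 10^17 photons

Total energy: E_total = P·t = 0.0108 × 7.38 = 0.07970 J.
Per-photon energy: E = 1.839 × 10^-19 J.
N = E_total / E_photon = 4.33 × 10^17.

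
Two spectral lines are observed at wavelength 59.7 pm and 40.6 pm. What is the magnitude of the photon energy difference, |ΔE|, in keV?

9.77 keV

Using E = hc/λ: E₁ = 3.327e-15 J, E₂ = 4.893e-15 J.
|ΔE| = |3.327e-15 − 4.893e-15| = 1.57e-15 J = 9.77 keV.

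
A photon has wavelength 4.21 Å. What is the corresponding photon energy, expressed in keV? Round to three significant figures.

Use h = 6.62607015 × 10^-34 J·s, c = 2.99792458 × 10^8 m/s, 1 eV = 1.602176634 × 10^-19 J.
First convert: λ = 4.21 Å = 4.21 × 10^-10 m.
Since E = hc/λ for a photon, E = 4.718 × 10^-16 J.
Converting to keV: E = 2.945 keV ≈ 2.94 keV.

2.94 keV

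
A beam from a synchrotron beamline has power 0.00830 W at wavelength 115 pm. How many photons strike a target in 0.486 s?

Total energy: E_total = P·t = 0.00830 × 0.486 = 0.004034 J.
Per-photon energy: E = 1.727e-15 J.
N = E_total / E_photon = 2.34e12.

2.34e12 photons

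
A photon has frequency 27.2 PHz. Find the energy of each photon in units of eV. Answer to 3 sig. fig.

(h = 6.62607015 × 10^-34 J·s, 1 eV = 1.602176634 × 10^-19 J.)
Convert to SI: f = 27.2 PHz = 2.72 × 10^16 Hz.
For a photon E = hf, so E = 1.802 × 10^-17 J.
Converting to eV: E = 112.5 eV ≈ 112 eV.

112 eV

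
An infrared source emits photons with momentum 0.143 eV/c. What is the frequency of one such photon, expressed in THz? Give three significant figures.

34.6 THz

Convert to SI: p = 0.143 eV/c = 7.6423e-29 kg·m/s.
The photon relation is f = pc/h, giving f = 3.458e13 Hz.
Converting to THz: f = 34.58 THz ≈ 34.6 THz.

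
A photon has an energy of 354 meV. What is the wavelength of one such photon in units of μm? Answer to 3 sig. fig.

First convert: E = 354 meV = 5.6717·10^-20 J.
The photon relation is λ = hc/E, giving λ = 3.502·10^-6 m.
Converting to μm: λ = 3.502 μm ≈ 3.50 μm.

3.50 μm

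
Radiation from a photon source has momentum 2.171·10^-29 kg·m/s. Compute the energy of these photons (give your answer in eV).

0.0406 eV

Use c = 2.99792458·10^8 m/s, 1 eV = 1.602176634·10^-19 J.
Since E = pc for a photon, E = 6.508·10^-21 J.
Converting to eV: E = 0.04062 eV ≈ 0.0406 eV.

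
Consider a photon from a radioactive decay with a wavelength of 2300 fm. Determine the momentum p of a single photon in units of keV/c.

(h = 6.62607015 × 10^-34 J·s, c = 2.99792458 × 10^8 m/s, 1 eV = 1.602176634 × 10^-19 J.)
In SI units: λ = 2300 fm = 2.30 × 10^-12 m.
Since p = h/λ for a photon, p = 2.881 × 10^-22 kg·m/s.
Converting to keV/c: p = 539.1 keV/c ≈ 539 keV/c.

539 keV/c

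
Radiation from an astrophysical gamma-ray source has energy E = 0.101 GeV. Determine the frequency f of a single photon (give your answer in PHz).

2.44 × 10^7 PHz

Use h = 6.62607015 × 10^-34 J·s, 1 eV = 1.602176634 × 10^-19 J.
First convert: E = 0.101 GeV = 1.6182 × 10^-11 J.
The photon relation is f = E/h, giving f = 2.442 × 10^22 Hz.
Converting to PHz: f = 2.442 × 10^7 PHz ≈ 2.44 × 10^7 PHz.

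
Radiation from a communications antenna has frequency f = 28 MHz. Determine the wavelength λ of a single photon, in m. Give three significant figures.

(c = 2.99792458e8 m/s.)
First convert: f = 28 MHz = 2.8e7 Hz.
For a photon λ = c/f, so λ = 10.71 m.
So λ ≈ 10.7 m.

10.7 m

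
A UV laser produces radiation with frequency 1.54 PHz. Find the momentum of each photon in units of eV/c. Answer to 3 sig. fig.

6.37 eV/c

(h = 6.62607015·10^-34 J·s, c = 2.99792458·10^8 m/s, 1 eV = 1.602176634·10^-19 J.)
First convert: f = 1.54 PHz = 1.54·10^15 Hz.
Since p = hf/c for a photon, p = 3.404·10^-27 kg·m/s.
Converting to eV/c: p = 6.369 eV/c ≈ 6.37 eV/c.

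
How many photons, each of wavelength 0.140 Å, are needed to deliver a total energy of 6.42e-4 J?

4.52e10 photons

Per-photon energy: E = 1.419e-14 J (from wavelength = 0.140 Å).
N = E_total / E_photon = 6.42e-4 J / 1.419e-14 J = 4.52e10.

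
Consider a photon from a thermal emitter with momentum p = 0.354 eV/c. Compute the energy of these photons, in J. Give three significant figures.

5.67 × 10^-20 J

Convert to SI: p = 0.354 eV/c = 1.8919 × 10^-28 kg·m/s.
Since E = pc for a photon, E = 5.672 × 10^-20 J.
So E ≈ 5.67 × 10^-20 J.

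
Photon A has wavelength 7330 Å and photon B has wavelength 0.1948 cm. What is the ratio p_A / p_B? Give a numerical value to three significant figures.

2660

p_A = 9.040·10^-28 kg·m/s (from wavelength = 7330 Å, via p = h/λ).
p_B = 3.401·10^-31 kg·m/s (from wavelength = 0.1948 cm, via p = h/λ).
Ratio = 9.040·10^-28 / 3.401·10^-31 = 2660.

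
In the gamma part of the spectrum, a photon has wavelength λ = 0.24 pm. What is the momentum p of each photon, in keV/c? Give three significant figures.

In SI units: λ = 0.24 pm = 2.4e-13 m.
Since p = h/λ for a photon, p = 2.761e-21 kg·m/s.
Converting to keV/c: p = 5166 keV/c ≈ 5170 keV/c.

5170 keV/c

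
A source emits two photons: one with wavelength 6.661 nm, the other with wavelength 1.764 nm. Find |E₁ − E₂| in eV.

Using E = hc/λ: E₁ = 2.9822·10^-17 J, E₂ = 1.1261·10^-16 J.
|ΔE| = |2.9822·10^-17 − 1.1261·10^-16| = 8.28·10^-17 J = 517 eV.

517 eV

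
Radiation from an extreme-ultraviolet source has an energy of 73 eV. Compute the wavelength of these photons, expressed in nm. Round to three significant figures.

First convert: E = 73 eV = 1.1696·10^-17 J.
Since λ = hc/E for a photon, λ = 1.698·10^-8 m.
Converting to nm: λ = 16.98 nm ≈ 17.0 nm.

17.0 nm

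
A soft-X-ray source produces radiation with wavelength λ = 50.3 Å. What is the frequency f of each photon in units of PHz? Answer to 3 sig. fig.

59.6 PHz

Convert to SI: λ = 50.3 Å = 5.03 × 10^-9 m.
Since f = c/λ for a photon, f = 5.960 × 10^16 Hz.
Converting to PHz: f = 59.60 PHz ≈ 59.6 PHz.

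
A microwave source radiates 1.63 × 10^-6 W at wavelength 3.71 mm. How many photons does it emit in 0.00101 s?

3.07 × 10^13 photons

Total energy: E_total = P·t = 1.63 × 10^-6 × 0.00101 = 1.646 × 10^-9 J.
Per-photon energy: E = 5.354 × 10^-23 J.
N = E_total / E_photon = 3.07 × 10^13.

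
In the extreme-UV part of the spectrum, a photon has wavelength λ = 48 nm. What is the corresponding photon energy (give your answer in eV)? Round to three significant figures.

25.8 eV

Take h = 6.62607015e-34 J·s, c = 2.99792458e8 m/s, 1 eV = 1.602176634e-19 J.
In SI units: λ = 48 nm = 4.8e-8 m.
For a photon E = hc/λ, so E = 4.138e-18 J.
Converting to eV: E = 25.83 eV ≈ 25.8 eV.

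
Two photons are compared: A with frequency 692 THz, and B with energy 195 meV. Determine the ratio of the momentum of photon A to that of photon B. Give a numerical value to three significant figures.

p_A = 1.529e-27 kg·m/s (from frequency = 692 THz, via p = hf/c).
p_B = 1.042e-28 kg·m/s (from energy = 195 meV, via p = E/c).
Ratio = 1.529e-27 / 1.042e-28 = 14.7.

14.7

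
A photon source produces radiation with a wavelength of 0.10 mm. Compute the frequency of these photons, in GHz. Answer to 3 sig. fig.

(c = 2.99792458e8 m/s.)
Convert to SI: λ = 0.10 mm = 1.0e-4 m.
For a photon f = c/λ, so f = 2.998e12 Hz.
Converting to GHz: f = 2998 GHz ≈ 3000 GHz.

3000 GHz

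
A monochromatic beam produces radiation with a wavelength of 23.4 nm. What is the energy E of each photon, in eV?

53.0 eV

Take h = 6.62607015 × 10^-34 J·s, c = 2.99792458 × 10^8 m/s, 1 eV = 1.602176634 × 10^-19 J.
Convert to SI: λ = 23.4 nm = 2.34 × 10^-8 m.
Since E = hc/λ for a photon, E = 8.489 × 10^-18 J.
Converting to eV: E = 52.98 eV ≈ 53.0 eV.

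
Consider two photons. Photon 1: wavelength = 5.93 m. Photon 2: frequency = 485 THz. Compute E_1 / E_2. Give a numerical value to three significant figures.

E_1 = 3.350·10^-26 J (from wavelength = 5.93 m, via E = hc/λ).
E_2 = 3.214·10^-19 J (from frequency = 485 THz, via E = hf).
Ratio = 3.350·10^-26 / 3.214·10^-19 = 1.04·10^-7.

1.04·10^-7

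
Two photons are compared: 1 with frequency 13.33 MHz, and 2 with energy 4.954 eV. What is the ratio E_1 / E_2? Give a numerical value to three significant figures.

1.11e-8

E_1 = 8.833e-27 J (from frequency = 13.33 MHz, via E = hf).
E_2 = 7.937e-19 J (from energy = 4.954 eV, via E given directly).
Ratio = 8.833e-27 / 7.937e-19 = 1.11e-8.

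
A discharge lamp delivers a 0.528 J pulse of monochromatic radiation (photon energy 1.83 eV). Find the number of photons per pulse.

Per-photon energy: E = 2.932e-19 J (from energy = 1.83 eV).
N = E_total / E_photon = 0.528 J / 2.932e-19 J = 1.80e18.

1.80e18 photons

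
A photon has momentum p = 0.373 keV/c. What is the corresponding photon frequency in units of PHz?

(h = 6.62607015 × 10^-34 J·s, c = 2.99792458 × 10^8 m/s, 1 eV = 1.602176634 × 10^-19 J.)
Convert to SI: p = 0.373 keV/c = 1.9934 × 10^-25 kg·m/s.
The photon relation is f = pc/h, giving f = 9.019 × 10^16 Hz.
Converting to PHz: f = 90.19 PHz ≈ 90.2 PHz.

90.2 PHz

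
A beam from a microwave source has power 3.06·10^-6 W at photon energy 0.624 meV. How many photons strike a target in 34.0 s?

Total energy: E_total = P·t = 3.06·10^-6 × 34.0 = 1.040·10^-4 J.
Per-photon energy: E = 9.998·10^-23 J.
N = E_total / E_photon = 1.04·10^18.

1.04·10^18 photons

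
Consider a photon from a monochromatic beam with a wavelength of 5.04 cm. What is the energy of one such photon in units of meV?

In SI units: λ = 5.04 cm = 0.0504 m.
Since E = hc/λ for a photon, E = 3.941 × 10^-24 J.
Converting to meV: E = 0.02460 meV ≈ 0.0246 meV.

0.0246 meV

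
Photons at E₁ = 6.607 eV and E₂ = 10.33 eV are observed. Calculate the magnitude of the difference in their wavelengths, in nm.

Using λ = hc/E: λ₁ = 1.8766e-7 m, λ₂ = 1.2002e-7 m.
|Δλ| = |1.8766e-7 − 1.2002e-7| = 6.76e-8 m = 67.6 nm.

67.6 nm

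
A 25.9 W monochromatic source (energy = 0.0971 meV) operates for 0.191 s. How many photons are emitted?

Total energy: E_total = P·t = 25.9 × 0.191 = 4.947 J.
Per-photon energy: E = 1.556·10^-23 J.
N = E_total / E_photon = 3.18·10^23.

3.18·10^23 photons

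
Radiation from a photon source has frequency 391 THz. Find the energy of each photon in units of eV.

1.62 eV

Use h = 6.62607015 × 10^-34 J·s, 1 eV = 1.602176634 × 10^-19 J.
In SI units: f = 391 THz = 3.91 × 10^14 Hz.
Since E = hf for a photon, E = 2.591 × 10^-19 J.
Converting to eV: E = 1.617 eV ≈ 1.62 eV.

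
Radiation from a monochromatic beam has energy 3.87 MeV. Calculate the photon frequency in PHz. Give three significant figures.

9.36 × 10^5 PHz

First convert: E = 3.87 MeV = 6.2004 × 10^-13 J.
The photon relation is f = E/h, giving f = 9.358 × 10^20 Hz.
Converting to PHz: f = 935800 PHz ≈ 9.36 × 10^5 PHz.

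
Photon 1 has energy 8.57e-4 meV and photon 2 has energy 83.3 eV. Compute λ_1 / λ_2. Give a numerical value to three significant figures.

λ_1 = 1.447 m (from energy = 8.57e-4 meV, via λ = hc/E).
λ_2 = 1.488e-8 m (from energy = 83.3 eV, via λ = hc/E).
Ratio = 1.447 / 1.488e-8 = 9.72e7.

9.72e7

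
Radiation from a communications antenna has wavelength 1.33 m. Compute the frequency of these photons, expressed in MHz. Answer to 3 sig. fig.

225 MHz

(c = 2.99792458 × 10^8 m/s.)
For a photon f = c/λ, so f = 2.254 × 10^8 Hz.
Converting to MHz: f = 225.4 MHz ≈ 225 MHz.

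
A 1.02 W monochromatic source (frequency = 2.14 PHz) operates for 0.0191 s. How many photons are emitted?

Total energy: E_total = P·t = 1.02 × 0.0191 = 0.01948 J.
Per-photon energy: E = 1.418e-18 J.
N = E_total / E_photon = 1.37e16.

1.37e16 photons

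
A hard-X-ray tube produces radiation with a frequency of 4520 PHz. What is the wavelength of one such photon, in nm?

0.0663 nm

(c = 2.99792458e8 m/s.)
First convert: f = 4520 PHz = 4.52e18 Hz.
Since λ = c/f for a photon, λ = 6.633e-11 m.
Converting to nm: λ = 0.06633 nm ≈ 0.0663 nm.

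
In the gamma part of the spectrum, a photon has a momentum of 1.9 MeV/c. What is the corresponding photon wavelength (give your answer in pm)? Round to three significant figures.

(h = 6.62607015·10^-34 J·s, c = 2.99792458·10^8 m/s, 1 eV = 1.602176634·10^-19 J.)
In SI units: p = 1.9 MeV/c = 1.0154·10^-21 kg·m/s.
For a photon λ = h/p, so λ = 6.525·10^-13 m.
Converting to pm: λ = 0.6525 pm ≈ 0.653 pm.

0.653 pm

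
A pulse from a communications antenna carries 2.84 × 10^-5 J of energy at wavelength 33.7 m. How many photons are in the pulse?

4.82 × 10^21 photons

Per-photon energy: E = 5.894 × 10^-27 J (from wavelength = 33.7 m).
N = E_total / E_photon = 2.84 × 10^-5 J / 5.894 × 10^-27 J = 4.82 × 10^21.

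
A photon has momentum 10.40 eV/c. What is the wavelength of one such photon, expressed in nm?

Convert to SI: p = 10.40 eV/c = 5.5581 × 10^-27 kg·m/s.
Since λ = h/p for a photon, λ = 1.192 × 10^-7 m.
Converting to nm: λ = 119.2 nm ≈ 119 nm.

119 nm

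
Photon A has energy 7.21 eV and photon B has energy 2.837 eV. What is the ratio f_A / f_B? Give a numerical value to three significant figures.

f_A = 1.743e15 Hz (from energy = 7.21 eV, via f = E/h).
f_B = 6.860e14 Hz (from energy = 2.837 eV, via f = E/h).
Ratio = 1.743e15 / 6.860e14 = 2.54.

2.54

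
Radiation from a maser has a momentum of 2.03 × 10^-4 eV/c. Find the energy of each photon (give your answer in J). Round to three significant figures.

In SI units: p = 2.03 × 10^-4 eV/c = 1.0849 × 10^-31 kg·m/s.
The photon relation is E = pc, giving E = 3.252 × 10^-23 J.
So E ≈ 3.25 × 10^-23 J.

3.25 × 10^-23 J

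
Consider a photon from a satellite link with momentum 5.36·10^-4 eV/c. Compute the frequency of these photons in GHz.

130 GHz

Use h = 6.62607015·10^-34 J·s, c = 2.99792458·10^8 m/s, 1 eV = 1.602176634·10^-19 J.
In SI units: p = 5.36·10^-4 eV/c = 2.8645·10^-31 kg·m/s.
The photon relation is f = pc/h, giving f = 1.296·10^11 Hz.
Converting to GHz: f = 129.6 GHz ≈ 130 GHz.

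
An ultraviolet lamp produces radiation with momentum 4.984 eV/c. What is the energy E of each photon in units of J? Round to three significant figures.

7.99e-19 J

Use c = 2.99792458e8 m/s, 1 eV = 1.602176634e-19 J.
Convert to SI: p = 4.984 eV/c = 2.6636e-27 kg·m/s.
For a photon E = pc, so E = 7.985e-19 J.
So E ≈ 7.99e-19 J.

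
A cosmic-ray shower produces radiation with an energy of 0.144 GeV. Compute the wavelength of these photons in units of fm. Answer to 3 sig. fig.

(h = 6.62607015e-34 J·s, c = 2.99792458e8 m/s, 1 eV = 1.602176634e-19 J.)
In SI units: E = 0.144 GeV = 2.3071e-11 J.
Since λ = hc/E for a photon, λ = 8.610e-15 m.
Converting to fm: λ = 8.610 fm ≈ 8.61 fm.

8.61 fm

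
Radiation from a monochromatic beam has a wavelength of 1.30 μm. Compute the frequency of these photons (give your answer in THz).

In SI units: λ = 1.30 μm = 1.30·10^-6 m.
Since f = c/λ for a photon, f = 2.306·10^14 Hz.
Converting to THz: f = 230.6 THz ≈ 231 THz.

231 THz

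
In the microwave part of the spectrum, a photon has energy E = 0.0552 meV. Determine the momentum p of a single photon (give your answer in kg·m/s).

2.95·10^-32 kg·m/s

Take c = 2.99792458·10^8 m/s, 1 eV = 1.602176634·10^-19 J.
Convert to SI: E = 0.0552 meV = 8.8440·10^-24 J.
The photon relation is p = E/c, giving p = 2.950·10^-32 kg·m/s.
So p ≈ 2.95·10^-32 kg·m/s.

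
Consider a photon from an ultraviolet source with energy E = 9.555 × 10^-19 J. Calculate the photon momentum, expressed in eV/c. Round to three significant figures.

5.96 eV/c

Use c = 2.99792458 × 10^8 m/s, 1 eV = 1.602176634 × 10^-19 J.
Apply p = E/c: p = 3.187 × 10^-27 kg·m/s.
Converting to eV/c: p = 5.964 eV/c ≈ 5.96 eV/c.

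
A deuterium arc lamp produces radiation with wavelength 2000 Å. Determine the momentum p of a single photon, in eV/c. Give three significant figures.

6.20 eV/c

In SI units: λ = 2000 Å = 2.00e-7 m.
Since p = h/λ for a photon, p = 3.313e-27 kg·m/s.
Converting to eV/c: p = 6.199 eV/c ≈ 6.20 eV/c.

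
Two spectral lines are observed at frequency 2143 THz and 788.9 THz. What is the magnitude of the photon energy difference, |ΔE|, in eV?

5.60 eV

Using E = hf: E₁ = 1.4200 × 10^-18 J, E₂ = 5.2273 × 10^-19 J.
|ΔE| = |1.4200 × 10^-18 − 5.2273 × 10^-19| = 8.97 × 10^-19 J = 5.60 eV.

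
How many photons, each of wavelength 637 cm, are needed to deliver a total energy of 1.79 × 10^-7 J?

Per-photon energy: E = 3.118 × 10^-26 J (from wavelength = 637 cm).
N = E_total / E_photon = 1.79 × 10^-7 J / 3.118 × 10^-26 J = 5.74 × 10^18.

5.74 × 10^18 photons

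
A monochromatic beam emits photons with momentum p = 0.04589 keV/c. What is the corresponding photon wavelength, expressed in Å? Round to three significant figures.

270 Å

Convert to SI: p = 0.04589 keV/c = 2.4525·10^-26 kg·m/s.
Since λ = h/p for a photon, λ = 2.702·10^-8 m.
Converting to Å: λ = 270.2 Å ≈ 270 Å.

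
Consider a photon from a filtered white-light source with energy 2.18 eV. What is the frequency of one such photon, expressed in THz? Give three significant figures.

527 THz

First convert: E = 2.18 eV = 3.4927·10^-19 J.
Since f = E/h for a photon, f = 5.271·10^14 Hz.
Converting to THz: f = 527.1 THz ≈ 527 THz.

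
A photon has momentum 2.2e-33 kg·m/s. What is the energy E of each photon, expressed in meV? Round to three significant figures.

For a photon E = pc, so E = 6.595e-25 J.
Converting to meV: E = 0.004117 meV ≈ 4.12e-3 meV.

4.12e-3 meV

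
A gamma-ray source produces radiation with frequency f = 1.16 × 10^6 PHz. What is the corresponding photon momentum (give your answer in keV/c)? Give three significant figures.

4800 keV/c

Take h = 6.62607015 × 10^-34 J·s, c = 2.99792458 × 10^8 m/s, 1 eV = 1.602176634 × 10^-19 J.
First convert: f = 1.16 × 10^6 PHz = 1.16 × 10^21 Hz.
The photon relation is p = hf/c, giving p = 2.564 × 10^-21 kg·m/s.
Converting to keV/c: p = 4797 keV/c ≈ 4800 keV/c.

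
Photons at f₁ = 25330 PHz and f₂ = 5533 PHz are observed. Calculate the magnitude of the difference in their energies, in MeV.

Using E = hf: E₁ = 1.6784 × 10^-14 J, E₂ = 3.6662 × 10^-15 J.
|ΔE| = |1.6784 × 10^-14 − 3.6662 × 10^-15| = 1.31 × 10^-14 J = 0.0819 MeV.

0.0819 MeV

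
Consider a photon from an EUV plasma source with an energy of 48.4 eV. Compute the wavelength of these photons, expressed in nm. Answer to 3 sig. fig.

Take h = 6.62607015 × 10^-34 J·s, c = 2.99792458 × 10^8 m/s, 1 eV = 1.602176634 × 10^-19 J.
Convert to SI: E = 48.4 eV = 7.7545 × 10^-18 J.
Apply λ = hc/E: λ = 2.562 × 10^-8 m.
Converting to nm: λ = 25.62 nm ≈ 25.6 nm.

25.6 nm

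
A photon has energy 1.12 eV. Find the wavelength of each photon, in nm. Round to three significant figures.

1110 nm

Convert to SI: E = 1.12 eV = 1.7944e-19 J.
Apply λ = hc/E: λ = 1.107e-6 m.
Converting to nm: λ = 1107 nm ≈ 1110 nm.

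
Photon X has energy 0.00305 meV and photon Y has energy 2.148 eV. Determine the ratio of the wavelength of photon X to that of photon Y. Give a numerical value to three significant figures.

λ_X = 0.4065 m (from energy = 0.00305 meV, via λ = hc/E).
λ_Y = 5.772 × 10^-7 m (from energy = 2.148 eV, via λ = hc/E).
Ratio = 0.4065 / 5.772 × 10^-7 = 7.04 × 10^5.

7.04 × 10^5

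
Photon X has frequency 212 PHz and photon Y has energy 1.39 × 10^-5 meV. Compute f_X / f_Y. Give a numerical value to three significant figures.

f_X = 2.120 × 10^17 Hz (from frequency = 212 PHz, via f given directly).
f_Y = 3.361 × 10^6 Hz (from energy = 1.39 × 10^-5 meV, via f = E/h).
Ratio = 2.120 × 10^17 / 3.361 × 10^6 = 6.31 × 10^10.

6.31 × 10^10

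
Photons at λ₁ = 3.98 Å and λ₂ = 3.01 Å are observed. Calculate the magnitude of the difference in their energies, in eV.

1000 eV

Using E = hc/λ: E₁ = 4.991e-16 J, E₂ = 6.599e-16 J.
|ΔE| = |4.991e-16 − 6.599e-16| = 1.61e-16 J = 1000 eV.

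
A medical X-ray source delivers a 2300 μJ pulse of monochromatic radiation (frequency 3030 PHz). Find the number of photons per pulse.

Per-photon energy: E = 2.008 × 10^-15 J (from frequency = 3030 PHz).
N = E_total / E_photon = 0.00230 J / 2.008 × 10^-15 J = 1.15 × 10^12.

1.15 × 10^12 photons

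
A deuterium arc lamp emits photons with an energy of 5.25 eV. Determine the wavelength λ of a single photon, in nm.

First convert: E = 5.25 eV = 8.4114·10^-19 J.
Apply λ = hc/E: λ = 2.362·10^-7 m.
Converting to nm: λ = 236.2 nm ≈ 236 nm.

236 nm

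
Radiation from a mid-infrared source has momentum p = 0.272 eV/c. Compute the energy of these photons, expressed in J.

4.36 × 10^-20 J

Take c = 2.99792458 × 10^8 m/s, 1 eV = 1.602176634 × 10^-19 J.
In SI units: p = 0.272 eV/c = 1.4536 × 10^-28 kg·m/s.
Since E = pc for a photon, E = 4.358 × 10^-20 J.
So E ≈ 4.36 × 10^-20 J.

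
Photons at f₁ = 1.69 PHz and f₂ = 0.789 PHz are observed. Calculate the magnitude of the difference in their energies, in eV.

Using E = hf: E₁ = 1.120 × 10^-18 J, E₂ = 5.228 × 10^-19 J.
|ΔE| = |1.120 × 10^-18 − 5.228 × 10^-19| = 5.97 × 10^-19 J = 3.73 eV.

3.73 eV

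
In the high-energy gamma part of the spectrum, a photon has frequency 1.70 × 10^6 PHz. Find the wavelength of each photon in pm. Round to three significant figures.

First convert: f = 1.70 × 10^6 PHz = 1.70 × 10^21 Hz.
For a photon λ = c/f, so λ = 1.763 × 10^-13 m.
Converting to pm: λ = 0.1763 pm ≈ 0.176 pm.

0.176 pm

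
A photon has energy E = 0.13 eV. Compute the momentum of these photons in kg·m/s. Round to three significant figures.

Take c = 2.99792458 × 10^8 m/s, 1 eV = 1.602176634 × 10^-19 J.
First convert: E = 0.13 eV = 2.0828 × 10^-20 J.
Since p = E/c for a photon, p = 6.948 × 10^-29 kg·m/s.
So p ≈ 6.95 × 10^-29 kg·m/s.

6.95 × 10^-29 kg·m/s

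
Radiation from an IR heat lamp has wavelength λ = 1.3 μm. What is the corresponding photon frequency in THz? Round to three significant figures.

Convert to SI: λ = 1.3 μm = 1.3e-6 m.
Since f = c/λ for a photon, f = 2.306e14 Hz.
Converting to THz: f = 230.6 THz ≈ 231 THz.

231 THz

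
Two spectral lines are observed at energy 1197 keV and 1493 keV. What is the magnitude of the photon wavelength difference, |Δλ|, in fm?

Using λ = hc/E: λ₁ = 1.0358e-12 m, λ₂ = 8.3044e-13 m.
|Δλ| = |1.0358e-12 − 8.3044e-13| = 2.05e-13 m = 205 fm.

205 fm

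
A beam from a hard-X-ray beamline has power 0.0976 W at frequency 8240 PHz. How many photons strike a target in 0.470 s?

Total energy: E_total = P·t = 0.0976 × 0.470 = 0.04587 J.
Per-photon energy: E = 5.460 × 10^-15 J.
N = E_total / E_photon = 8.40 × 10^12.

8.40 × 10^12 photons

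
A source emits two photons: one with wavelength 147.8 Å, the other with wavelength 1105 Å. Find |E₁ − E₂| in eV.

Using E = hc/λ: E₁ = 1.3440e-17 J, E₂ = 1.7977e-18 J.
|ΔE| = |1.3440e-17 − 1.7977e-18| = 1.16e-17 J = 72.7 eV.

72.7 eV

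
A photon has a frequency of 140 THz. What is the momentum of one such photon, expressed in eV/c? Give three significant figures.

0.579 eV/c

Take h = 6.62607015e-34 J·s, c = 2.99792458e8 m/s, 1 eV = 1.602176634e-19 J.
First convert: f = 140 THz = 1.4e14 Hz.
For a photon p = hf/c, so p = 3.094e-28 kg·m/s.
Converting to eV/c: p = 0.5790 eV/c ≈ 0.579 eV/c.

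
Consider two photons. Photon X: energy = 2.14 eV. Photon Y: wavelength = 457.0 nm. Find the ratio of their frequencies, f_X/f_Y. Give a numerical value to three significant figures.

f_X = 5.174 × 10^14 Hz (from energy = 2.14 eV, via f = E/h).
f_Y = 6.560 × 10^14 Hz (from wavelength = 457.0 nm, via f = c/λ).
Ratio = 5.174 × 10^14 / 6.560 × 10^14 = 0.789.

0.789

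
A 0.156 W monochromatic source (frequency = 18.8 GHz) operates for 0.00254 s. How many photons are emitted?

Total energy: E_total = P·t = 0.156 × 0.00254 = 3.962 × 10^-4 J.
Per-photon energy: E = 1.246 × 10^-23 J.
N = E_total / E_photon = 3.18 × 10^19.

3.18 × 10^19 photons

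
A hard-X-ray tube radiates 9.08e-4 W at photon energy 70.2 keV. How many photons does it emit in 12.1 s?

9.77e11 photons

Total energy: E_total = P·t = 9.08e-4 × 12.1 = 0.01099 J.
Per-photon energy: E = 1.125e-14 J.
N = E_total / E_photon = 9.77e11.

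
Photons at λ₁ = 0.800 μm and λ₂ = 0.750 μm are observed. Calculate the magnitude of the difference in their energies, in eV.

Using E = hc/λ: E₁ = 2.483 × 10^-19 J, E₂ = 2.649 × 10^-19 J.
|ΔE| = |2.483 × 10^-19 − 2.649 × 10^-19| = 1.66 × 10^-20 J = 0.103 eV.

0.103 eV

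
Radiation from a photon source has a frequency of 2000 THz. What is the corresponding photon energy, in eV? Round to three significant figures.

8.27 eV

Convert to SI: f = 2000 THz = 2.0e15 Hz.
For a photon E = hf, so E = 1.325e-18 J.
Converting to eV: E = 8.271 eV ≈ 8.27 eV.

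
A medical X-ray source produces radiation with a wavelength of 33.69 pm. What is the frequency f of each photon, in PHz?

Use c = 2.99792458e8 m/s.
Convert to SI: λ = 33.69 pm = 3.369e-11 m.
The photon relation is f = c/λ, giving f = 8.899e18 Hz.
Converting to PHz: f = 8899 PHz ≈ 8900 PHz.

8900 PHz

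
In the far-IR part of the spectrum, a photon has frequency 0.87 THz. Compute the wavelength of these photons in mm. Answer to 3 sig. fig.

(c = 2.99792458e8 m/s.)
In SI units: f = 0.87 THz = 8.7e11 Hz.
For a photon λ = c/f, so λ = 3.446e-4 m.
Converting to mm: λ = 0.3446 mm ≈ 0.345 mm.

0.345 mm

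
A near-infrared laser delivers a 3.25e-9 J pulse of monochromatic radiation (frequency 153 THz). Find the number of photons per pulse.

Per-photon energy: E = 1.014e-19 J (from frequency = 153 THz).
N = E_total / E_photon = 3.25e-9 J / 1.014e-19 J = 3.21e10.

3.21e10 photons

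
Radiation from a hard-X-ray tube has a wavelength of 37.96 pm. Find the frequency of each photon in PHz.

7900 PHz

Convert to SI: λ = 37.96 pm = 3.796e-11 m.
For a photon f = c/λ, so f = 7.898e18 Hz.
Converting to PHz: f = 7898 PHz ≈ 7900 PHz.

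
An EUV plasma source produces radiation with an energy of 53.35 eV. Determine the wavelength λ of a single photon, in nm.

In SI units: E = 53.35 eV = 8.5476·10^-18 J.
Since λ = hc/E for a photon, λ = 2.324·10^-8 m.
Converting to nm: λ = 23.24 nm ≈ 23.2 nm.

23.2 nm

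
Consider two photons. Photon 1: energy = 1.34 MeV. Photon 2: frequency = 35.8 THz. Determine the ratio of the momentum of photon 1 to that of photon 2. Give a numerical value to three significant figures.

p_1 = 7.161·10^-22 kg·m/s (from energy = 1.34 MeV, via p = E/c).
p_2 = 7.913·10^-29 kg·m/s (from frequency = 35.8 THz, via p = hf/c).
Ratio = 7.161·10^-22 / 7.913·10^-29 = 9.05·10^6.

9.05·10^6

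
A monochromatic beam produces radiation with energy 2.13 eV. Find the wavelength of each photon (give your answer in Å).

5820 Å

(h = 6.62607015·10^-34 J·s, c = 2.99792458·10^8 m/s, 1 eV = 1.602176634·10^-19 J.)
First convert: E = 2.13 eV = 3.4126·10^-19 J.
For a photon λ = hc/E, so λ = 5.821·10^-7 m.
Converting to Å: λ = 5821 Å ≈ 5820 Å.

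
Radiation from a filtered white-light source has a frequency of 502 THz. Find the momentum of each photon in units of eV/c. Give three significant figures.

2.08 eV/c

Take h = 6.62607015 × 10^-34 J·s, c = 2.99792458 × 10^8 m/s, 1 eV = 1.602176634 × 10^-19 J.
First convert: f = 502 THz = 5.02 × 10^14 Hz.
Apply p = hf/c: p = 1.110 × 10^-27 kg·m/s.
Converting to eV/c: p = 2.076 eV/c ≈ 2.08 eV/c.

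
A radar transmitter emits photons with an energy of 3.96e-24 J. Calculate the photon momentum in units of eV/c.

2.47e-5 eV/c

Since p = E/c for a photon, p = 1.321e-32 kg·m/s.
Converting to eV/c: p = 2.472e-5 eV/c ≈ 2.47e-5 eV/c.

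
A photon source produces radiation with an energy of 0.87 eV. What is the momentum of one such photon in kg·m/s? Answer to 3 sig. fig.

4.65 × 10^-28 kg·m/s

Use c = 2.99792458 × 10^8 m/s, 1 eV = 1.602176634 × 10^-19 J.
In SI units: E = 0.87 eV = 1.3939 × 10^-19 J.
Since p = E/c for a photon, p = 4.650 × 10^-28 kg·m/s.
So p ≈ 4.65 × 10^-28 kg·m/s.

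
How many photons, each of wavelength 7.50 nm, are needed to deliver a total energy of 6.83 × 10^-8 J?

2.58 × 10^9 photons

Per-photon energy: E = 2.649 × 10^-17 J (from wavelength = 7.50 nm).
N = E_total / E_photon = 6.83 × 10^-8 J / 2.649 × 10^-17 J = 2.58 × 10^9.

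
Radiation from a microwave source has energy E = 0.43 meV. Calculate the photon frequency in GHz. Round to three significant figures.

First convert: E = 0.43 meV = 6.8894e-23 J.
For a photon f = E/h, so f = 1.040e11 Hz.
Converting to GHz: f = 104.0 GHz ≈ 104 GHz.

104 GHz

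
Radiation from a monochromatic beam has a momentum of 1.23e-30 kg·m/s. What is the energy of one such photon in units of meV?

Since E = pc for a photon, E = 3.687e-22 J.
Converting to meV: E = 2.302 meV ≈ 2.30 meV.

2.30 meV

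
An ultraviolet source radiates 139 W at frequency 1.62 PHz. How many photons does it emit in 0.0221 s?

Total energy: E_total = P·t = 139 × 0.0221 = 3.072 J.
Per-photon energy: E = 1.073e-18 J.
N = E_total / E_photon = 2.86e18.

2.86e18 photons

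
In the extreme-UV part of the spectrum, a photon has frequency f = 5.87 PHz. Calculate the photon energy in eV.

24.3 eV

Convert to SI: f = 5.87 PHz = 5.87 × 10^15 Hz.
Since E = hf for a photon, E = 3.890 × 10^-18 J.
Converting to eV: E = 24.28 eV ≈ 24.3 eV.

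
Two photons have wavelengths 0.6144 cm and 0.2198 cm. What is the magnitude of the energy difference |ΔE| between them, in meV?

0.362 meV

Using E = hc/λ: E₁ = 3.2331e-23 J, E₂ = 9.0375e-23 J.
|ΔE| = |3.2331e-23 − 9.0375e-23| = 5.80e-23 J = 0.362 meV.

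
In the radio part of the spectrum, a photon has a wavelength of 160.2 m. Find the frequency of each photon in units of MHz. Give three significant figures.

The photon relation is f = c/λ, giving f = 1.871·10^6 Hz.
Converting to MHz: f = 1.871 MHz ≈ 1.87 MHz.

1.87 MHz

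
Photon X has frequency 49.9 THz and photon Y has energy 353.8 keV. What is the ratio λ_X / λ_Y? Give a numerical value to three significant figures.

λ_X = 6.008e-6 m (from frequency = 49.9 THz, via λ = c/f).
λ_Y = 3.504e-12 m (from energy = 353.8 keV, via λ = hc/E).
Ratio = 6.008e-6 / 3.504e-12 = 1.71e6.

1.71e6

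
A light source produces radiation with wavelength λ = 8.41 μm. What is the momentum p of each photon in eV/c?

0.147 eV/c

(h = 6.62607015 × 10^-34 J·s, c = 2.99792458 × 10^8 m/s, 1 eV = 1.602176634 × 10^-19 J.)
First convert: λ = 8.41 μm = 8.41 × 10^-6 m.
The photon relation is p = h/λ, giving p = 7.879 × 10^-29 kg·m/s.
Converting to eV/c: p = 0.1474 eV/c ≈ 0.147 eV/c.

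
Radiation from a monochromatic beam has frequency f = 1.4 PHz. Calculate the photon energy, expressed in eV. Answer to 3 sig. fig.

5.79 eV

Use h = 6.62607015 × 10^-34 J·s, 1 eV = 1.602176634 × 10^-19 J.
First convert: f = 1.4 PHz = 1.4 × 10^15 Hz.
Apply E = hf: E = 9.276 × 10^-19 J.
Converting to eV: E = 5.790 eV ≈ 5.79 eV.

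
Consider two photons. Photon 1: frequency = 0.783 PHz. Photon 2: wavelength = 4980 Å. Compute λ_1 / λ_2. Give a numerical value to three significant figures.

0.769

λ_1 = 3.829 × 10^-7 m (from frequency = 0.783 PHz, via λ = c/f).
λ_2 = 4.980 × 10^-7 m (from wavelength = 4980 Å, via λ given directly).
Ratio = 3.829 × 10^-7 / 4.980 × 10^-7 = 0.769.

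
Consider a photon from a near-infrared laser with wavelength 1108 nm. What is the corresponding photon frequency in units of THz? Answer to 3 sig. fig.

Convert to SI: λ = 1108 nm = 1.108e-6 m.
Since f = c/λ for a photon, f = 2.706e14 Hz.
Converting to THz: f = 270.6 THz ≈ 271 THz.

271 THz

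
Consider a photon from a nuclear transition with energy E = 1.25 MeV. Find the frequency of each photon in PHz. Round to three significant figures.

3.02 × 10^5 PHz

In SI units: E = 1.25 MeV = 2.0027 × 10^-13 J.
The photon relation is f = E/h, giving f = 3.022 × 10^20 Hz.
Converting to PHz: f = 302200 PHz ≈ 3.02 × 10^5 PHz.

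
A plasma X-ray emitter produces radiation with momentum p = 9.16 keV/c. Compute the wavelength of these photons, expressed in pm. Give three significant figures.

135 pm

Take h = 6.62607015 × 10^-34 J·s, c = 2.99792458 × 10^8 m/s, 1 eV = 1.602176634 × 10^-19 J.
Convert to SI: p = 9.16 keV/c = 4.8954 × 10^-24 kg·m/s.
Since λ = h/p for a photon, λ = 1.354 × 10^-10 m.
Converting to pm: λ = 135.4 pm ≈ 135 pm.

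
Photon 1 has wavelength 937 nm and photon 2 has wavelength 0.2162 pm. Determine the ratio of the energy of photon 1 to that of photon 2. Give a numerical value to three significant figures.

2.31 × 10^-7

E_1 = 2.120 × 10^-19 J (from wavelength = 937 nm, via E = hc/λ).
E_2 = 9.188 × 10^-13 J (from wavelength = 0.2162 pm, via E = hc/λ).
Ratio = 2.120 × 10^-19 / 9.188 × 10^-13 = 2.31 × 10^-7.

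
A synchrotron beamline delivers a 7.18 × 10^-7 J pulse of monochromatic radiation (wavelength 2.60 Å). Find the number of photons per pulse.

Per-photon energy: E = 7.640 × 10^-16 J (from wavelength = 2.60 Å).
N = E_total / E_photon = 7.18 × 10^-7 J / 7.640 × 10^-16 J = 9.40 × 10^8.

9.40 × 10^8 photons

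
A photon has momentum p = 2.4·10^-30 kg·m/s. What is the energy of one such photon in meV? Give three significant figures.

4.49 meV

Use c = 2.99792458·10^8 m/s, 1 eV = 1.602176634·10^-19 J.
Apply E = pc: E = 7.195·10^-22 J.
Converting to meV: E = 4.491 meV ≈ 4.49 meV.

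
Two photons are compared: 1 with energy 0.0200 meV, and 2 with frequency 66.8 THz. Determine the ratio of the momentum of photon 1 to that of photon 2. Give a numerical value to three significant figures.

7.24e-5

p_1 = 1.069e-32 kg·m/s (from energy = 0.0200 meV, via p = E/c).
p_2 = 1.476e-28 kg·m/s (from frequency = 66.8 THz, via p = hf/c).
Ratio = 1.069e-32 / 1.476e-28 = 7.24e-5.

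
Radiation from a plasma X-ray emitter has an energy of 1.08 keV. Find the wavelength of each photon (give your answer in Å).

11.5 Å

In SI units: E = 1.08 keV = 1.7304·10^-16 J.
Since λ = hc/E for a photon, λ = 1.148·10^-9 m.
Converting to Å: λ = 11.48 Å ≈ 11.5 Å.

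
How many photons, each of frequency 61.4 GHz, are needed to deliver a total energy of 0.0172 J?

Per-photon energy: E = 4.068e-23 J (from frequency = 61.4 GHz).
N = E_total / E_photon = 0.0172 J / 4.068e-23 J = 4.23e20.

4.23e20 photons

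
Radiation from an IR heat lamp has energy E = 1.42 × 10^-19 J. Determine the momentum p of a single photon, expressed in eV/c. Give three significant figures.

For a photon p = E/c, so p = 4.737 × 10^-28 kg·m/s.
Converting to eV/c: p = 0.8863 eV/c ≈ 0.886 eV/c.

0.886 eV/c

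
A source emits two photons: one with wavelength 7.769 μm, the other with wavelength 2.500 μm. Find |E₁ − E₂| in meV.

Using E = hc/λ: E₁ = 2.5569 × 10^-20 J, E₂ = 7.9458 × 10^-20 J.
|ΔE| = |2.5569 × 10^-20 − 7.9458 × 10^-20| = 5.39 × 10^-20 J = 336 meV.

336 meV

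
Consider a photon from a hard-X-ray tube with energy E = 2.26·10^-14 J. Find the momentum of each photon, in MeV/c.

Apply p = E/c: p = 7.539·10^-23 kg·m/s.
Converting to MeV/c: p = 0.1411 MeV/c ≈ 0.141 MeV/c.

0.141 MeV/c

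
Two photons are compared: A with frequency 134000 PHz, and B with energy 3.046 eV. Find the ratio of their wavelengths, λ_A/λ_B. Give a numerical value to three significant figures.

λ_A = 2.237·10^-12 m (from frequency = 134000 PHz, via λ = c/f).
λ_B = 4.070·10^-7 m (from energy = 3.046 eV, via λ = hc/E).
Ratio = 2.237·10^-12 / 4.070·10^-7 = 5.50·10^-6.

5.50·10^-6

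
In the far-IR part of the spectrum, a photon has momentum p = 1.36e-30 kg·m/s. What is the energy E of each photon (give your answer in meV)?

(c = 2.99792458e8 m/s, 1 eV = 1.602176634e-19 J.)
The photon relation is E = pc, giving E = 4.077e-22 J.
Converting to meV: E = 2.545 meV ≈ 2.54 meV.

2.54 meV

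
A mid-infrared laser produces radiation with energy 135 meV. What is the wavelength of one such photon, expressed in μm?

First convert: E = 135 meV = 2.1629 × 10^-20 J.
Since λ = hc/E for a photon, λ = 9.184 × 10^-6 m.
Converting to μm: λ = 9.184 μm ≈ 9.18 μm.

9.18 μm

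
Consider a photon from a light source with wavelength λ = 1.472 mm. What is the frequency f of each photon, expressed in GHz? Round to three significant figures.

204 GHz

In SI units: λ = 1.472 mm = 0.001472 m.
For a photon f = c/λ, so f = 2.037e11 Hz.
Converting to GHz: f = 203.7 GHz ≈ 204 GHz.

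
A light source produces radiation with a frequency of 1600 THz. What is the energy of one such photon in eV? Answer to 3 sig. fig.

Use h = 6.62607015 × 10^-34 J·s, 1 eV = 1.602176634 × 10^-19 J.
First convert: f = 1600 THz = 1.6 × 10^15 Hz.
The photon relation is E = hf, giving E = 1.060 × 10^-18 J.
Converting to eV: E = 6.617 eV ≈ 6.62 eV.

6.62 eV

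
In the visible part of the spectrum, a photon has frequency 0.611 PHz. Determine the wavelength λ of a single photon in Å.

4910 Å

In SI units: f = 0.611 PHz = 6.11e14 Hz.
For a photon λ = c/f, so λ = 4.907e-7 m.
Converting to Å: λ = 4907 Å ≈ 4910 Å.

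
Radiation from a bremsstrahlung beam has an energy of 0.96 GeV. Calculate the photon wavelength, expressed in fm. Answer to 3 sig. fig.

First convert: E = 0.96 GeV = 1.5381e-10 J.
Apply λ = hc/E: λ = 1.292e-15 m.
Converting to fm: λ = 1.292 fm ≈ 1.29 fm.

1.29 fm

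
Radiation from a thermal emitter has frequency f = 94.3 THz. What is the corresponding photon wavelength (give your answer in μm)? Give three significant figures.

In SI units: f = 94.3 THz = 9.43e13 Hz.
For a photon λ = c/f, so λ = 3.179e-6 m.
Converting to μm: λ = 3.179 μm ≈ 3.18 μm.

3.18 μm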